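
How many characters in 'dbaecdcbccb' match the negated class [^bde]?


Negated class [^bde] matches any char NOT in {b, d, e}
Scanning 'dbaecdcbccb':
  pos 0: 'd' -> no (excluded)
  pos 1: 'b' -> no (excluded)
  pos 2: 'a' -> MATCH
  pos 3: 'e' -> no (excluded)
  pos 4: 'c' -> MATCH
  pos 5: 'd' -> no (excluded)
  pos 6: 'c' -> MATCH
  pos 7: 'b' -> no (excluded)
  pos 8: 'c' -> MATCH
  pos 9: 'c' -> MATCH
  pos 10: 'b' -> no (excluded)
Total matches: 5

5


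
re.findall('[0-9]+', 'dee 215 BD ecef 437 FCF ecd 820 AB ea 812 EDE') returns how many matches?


Pattern '[0-9]+' finds one or more digits.
Text: 'dee 215 BD ecef 437 FCF ecd 820 AB ea 812 EDE'
Scanning for matches:
  Match 1: '215'
  Match 2: '437'
  Match 3: '820'
  Match 4: '812'
Total matches: 4

4


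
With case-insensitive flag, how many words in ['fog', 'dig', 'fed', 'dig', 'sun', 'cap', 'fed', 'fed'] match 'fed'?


Case-insensitive matching: compare each word's lowercase form to 'fed'.
  'fog' -> lower='fog' -> no
  'dig' -> lower='dig' -> no
  'fed' -> lower='fed' -> MATCH
  'dig' -> lower='dig' -> no
  'sun' -> lower='sun' -> no
  'cap' -> lower='cap' -> no
  'fed' -> lower='fed' -> MATCH
  'fed' -> lower='fed' -> MATCH
Matches: ['fed', 'fed', 'fed']
Count: 3

3


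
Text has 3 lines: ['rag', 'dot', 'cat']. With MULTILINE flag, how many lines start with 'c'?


With MULTILINE flag, ^ matches the start of each line.
Lines: ['rag', 'dot', 'cat']
Checking which lines start with 'c':
  Line 1: 'rag' -> no
  Line 2: 'dot' -> no
  Line 3: 'cat' -> MATCH
Matching lines: ['cat']
Count: 1

1


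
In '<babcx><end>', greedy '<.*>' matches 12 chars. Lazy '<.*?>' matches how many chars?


Greedy '<.*>' tries to match as MUCH as possible.
Lazy '<.*?>' tries to match as LITTLE as possible.

String: '<babcx><end>'
Greedy '<.*>' starts at first '<' and extends to the LAST '>': '<babcx><end>' (12 chars)
Lazy '<.*?>' starts at first '<' and stops at the FIRST '>': '<babcx>' (7 chars)

7


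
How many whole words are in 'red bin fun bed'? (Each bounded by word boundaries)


Word boundaries (\b) mark the start/end of each word.
Text: 'red bin fun bed'
Splitting by whitespace:
  Word 1: 'red'
  Word 2: 'bin'
  Word 3: 'fun'
  Word 4: 'bed'
Total whole words: 4

4


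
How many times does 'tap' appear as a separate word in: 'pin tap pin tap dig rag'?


Scanning each word for exact match 'tap':
  Word 1: 'pin' -> no
  Word 2: 'tap' -> MATCH
  Word 3: 'pin' -> no
  Word 4: 'tap' -> MATCH
  Word 5: 'dig' -> no
  Word 6: 'rag' -> no
Total matches: 2

2


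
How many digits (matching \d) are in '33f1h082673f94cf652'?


\d matches any digit 0-9.
Scanning '33f1h082673f94cf652':
  pos 0: '3' -> DIGIT
  pos 1: '3' -> DIGIT
  pos 3: '1' -> DIGIT
  pos 5: '0' -> DIGIT
  pos 6: '8' -> DIGIT
  pos 7: '2' -> DIGIT
  pos 8: '6' -> DIGIT
  pos 9: '7' -> DIGIT
  pos 10: '3' -> DIGIT
  pos 12: '9' -> DIGIT
  pos 13: '4' -> DIGIT
  pos 16: '6' -> DIGIT
  pos 17: '5' -> DIGIT
  pos 18: '2' -> DIGIT
Digits found: ['3', '3', '1', '0', '8', '2', '6', '7', '3', '9', '4', '6', '5', '2']
Total: 14

14


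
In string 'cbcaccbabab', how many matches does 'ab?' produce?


Pattern 'ab?' matches 'a' optionally followed by 'b'.
String: 'cbcaccbabab'
Scanning left to right for 'a' then checking next char:
  Match 1: 'a' (a not followed by b)
  Match 2: 'ab' (a followed by b)
  Match 3: 'ab' (a followed by b)
Total matches: 3

3


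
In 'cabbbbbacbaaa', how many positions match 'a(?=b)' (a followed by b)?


Lookahead 'a(?=b)' matches 'a' only when followed by 'b'.
String: 'cabbbbbacbaaa'
Checking each position where char is 'a':
  pos 1: 'a' -> MATCH (next='b')
  pos 7: 'a' -> no (next='c')
  pos 10: 'a' -> no (next='a')
  pos 11: 'a' -> no (next='a')
Matching positions: [1]
Count: 1

1


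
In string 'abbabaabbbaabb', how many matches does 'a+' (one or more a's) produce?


Pattern 'a+' matches one or more consecutive a's.
String: 'abbabaabbbaabb'
Scanning for runs of a:
  Match 1: 'a' (length 1)
  Match 2: 'a' (length 1)
  Match 3: 'aa' (length 2)
  Match 4: 'aa' (length 2)
Total matches: 4

4


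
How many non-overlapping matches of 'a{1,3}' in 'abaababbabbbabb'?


Pattern 'a{1,3}' matches between 1 and 3 consecutive a's (greedy).
String: 'abaababbabbbabb'
Finding runs of a's and applying greedy matching:
  Run at pos 0: 'a' (length 1)
  Run at pos 2: 'aa' (length 2)
  Run at pos 5: 'a' (length 1)
  Run at pos 8: 'a' (length 1)
  Run at pos 12: 'a' (length 1)
Matches: ['a', 'aa', 'a', 'a', 'a']
Count: 5

5


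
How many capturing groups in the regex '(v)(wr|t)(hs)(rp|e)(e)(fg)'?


To count capturing groups, count each '(' that starts a group.
Pattern: '(v)(wr|t)(hs)(rp|e)(e)(fg)'
Walking through the pattern:
  Position 0: '(' -> group #1
  Position 3: '(' -> group #2
  Position 9: '(' -> group #3
  Position 13: '(' -> group #4
  Position 19: '(' -> group #5
  Position 22: '(' -> group #6
Total capturing groups: 6

6


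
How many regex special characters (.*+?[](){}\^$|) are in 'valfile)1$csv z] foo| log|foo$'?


Regex special characters are: . * + ? [ ] ( ) { } \ ^ $ |
Scanning 'valfile)1$csv z] foo| log|foo$':
  pos 7: ')' -> SPECIAL
  pos 9: '$' -> SPECIAL
  pos 15: ']' -> SPECIAL
  pos 20: '|' -> SPECIAL
  pos 25: '|' -> SPECIAL
  pos 29: '$' -> SPECIAL
Special chars found: [')', '$', ']', '|', '|', '$']
Total: 6

6


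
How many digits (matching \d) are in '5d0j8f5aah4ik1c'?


\d matches any digit 0-9.
Scanning '5d0j8f5aah4ik1c':
  pos 0: '5' -> DIGIT
  pos 2: '0' -> DIGIT
  pos 4: '8' -> DIGIT
  pos 6: '5' -> DIGIT
  pos 10: '4' -> DIGIT
  pos 13: '1' -> DIGIT
Digits found: ['5', '0', '8', '5', '4', '1']
Total: 6

6


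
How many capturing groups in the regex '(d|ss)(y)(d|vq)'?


To count capturing groups, count each '(' that starts a group.
Pattern: '(d|ss)(y)(d|vq)'
Walking through the pattern:
  Position 0: '(' -> group #1
  Position 6: '(' -> group #2
  Position 9: '(' -> group #3
Total capturing groups: 3

3


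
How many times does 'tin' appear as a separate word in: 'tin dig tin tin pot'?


Scanning each word for exact match 'tin':
  Word 1: 'tin' -> MATCH
  Word 2: 'dig' -> no
  Word 3: 'tin' -> MATCH
  Word 4: 'tin' -> MATCH
  Word 5: 'pot' -> no
Total matches: 3

3


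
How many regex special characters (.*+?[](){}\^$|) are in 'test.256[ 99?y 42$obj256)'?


Regex special characters are: . * + ? [ ] ( ) { } \ ^ $ |
Scanning 'test.256[ 99?y 42$obj256)':
  pos 4: '.' -> SPECIAL
  pos 8: '[' -> SPECIAL
  pos 12: '?' -> SPECIAL
  pos 17: '$' -> SPECIAL
  pos 24: ')' -> SPECIAL
Special chars found: ['.', '[', '?', '$', ')']
Total: 5

5


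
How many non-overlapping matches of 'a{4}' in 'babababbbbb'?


Pattern 'a{4}' matches exactly 4 consecutive a's (greedy, non-overlapping).
String: 'babababbbbb'
Scanning for runs of a's:
  Run at pos 1: 'a' (length 1) -> 0 match(es)
  Run at pos 3: 'a' (length 1) -> 0 match(es)
  Run at pos 5: 'a' (length 1) -> 0 match(es)
Matches found: []
Total: 0

0


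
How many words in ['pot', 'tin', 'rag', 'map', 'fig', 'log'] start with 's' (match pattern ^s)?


Pattern ^s anchors to start of word. Check which words begin with 's':
  'pot' -> no
  'tin' -> no
  'rag' -> no
  'map' -> no
  'fig' -> no
  'log' -> no
Matching words: []
Count: 0

0


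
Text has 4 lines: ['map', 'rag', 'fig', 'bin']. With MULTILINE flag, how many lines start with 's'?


With MULTILINE flag, ^ matches the start of each line.
Lines: ['map', 'rag', 'fig', 'bin']
Checking which lines start with 's':
  Line 1: 'map' -> no
  Line 2: 'rag' -> no
  Line 3: 'fig' -> no
  Line 4: 'bin' -> no
Matching lines: []
Count: 0

0


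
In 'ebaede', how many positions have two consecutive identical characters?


Looking for consecutive identical characters in 'ebaede':
  pos 0-1: 'e' vs 'b' -> different
  pos 1-2: 'b' vs 'a' -> different
  pos 2-3: 'a' vs 'e' -> different
  pos 3-4: 'e' vs 'd' -> different
  pos 4-5: 'd' vs 'e' -> different
Consecutive identical pairs: []
Count: 0

0


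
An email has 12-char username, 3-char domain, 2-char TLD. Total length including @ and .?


An email address has format: username@domain.tld
Username length: 12
'@' character: 1
Domain length: 3
'.' character: 1
TLD length: 2
Total = 12 + 1 + 3 + 1 + 2 = 19

19


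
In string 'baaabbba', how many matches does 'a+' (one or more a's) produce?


Pattern 'a+' matches one or more consecutive a's.
String: 'baaabbba'
Scanning for runs of a:
  Match 1: 'aaa' (length 3)
  Match 2: 'a' (length 1)
Total matches: 2

2


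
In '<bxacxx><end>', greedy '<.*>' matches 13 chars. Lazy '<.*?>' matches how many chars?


Greedy '<.*>' tries to match as MUCH as possible.
Lazy '<.*?>' tries to match as LITTLE as possible.

String: '<bxacxx><end>'
Greedy '<.*>' starts at first '<' and extends to the LAST '>': '<bxacxx><end>' (13 chars)
Lazy '<.*?>' starts at first '<' and stops at the FIRST '>': '<bxacxx>' (8 chars)

8


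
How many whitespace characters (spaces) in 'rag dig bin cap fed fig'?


\s matches whitespace characters (spaces, tabs, etc.).
Text: 'rag dig bin cap fed fig'
This text has 6 words separated by spaces.
Number of spaces = number of words - 1 = 6 - 1 = 5

5


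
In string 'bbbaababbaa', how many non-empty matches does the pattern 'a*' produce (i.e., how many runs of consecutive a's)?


Pattern 'a*' matches zero or more a's. We want non-empty runs of consecutive a's.
String: 'bbbaababbaa'
Walking through the string to find runs of a's:
  Run 1: positions 3-4 -> 'aa'
  Run 2: positions 6-6 -> 'a'
  Run 3: positions 9-10 -> 'aa'
Non-empty runs found: ['aa', 'a', 'aa']
Count: 3

3


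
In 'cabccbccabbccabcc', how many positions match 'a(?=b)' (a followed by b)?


Lookahead 'a(?=b)' matches 'a' only when followed by 'b'.
String: 'cabccbccabbccabcc'
Checking each position where char is 'a':
  pos 1: 'a' -> MATCH (next='b')
  pos 8: 'a' -> MATCH (next='b')
  pos 13: 'a' -> MATCH (next='b')
Matching positions: [1, 8, 13]
Count: 3

3


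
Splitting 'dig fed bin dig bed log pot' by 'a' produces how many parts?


Splitting by 'a' breaks the string at each occurrence of the separator.
Text: 'dig fed bin dig bed log pot'
Parts after split:
  Part 1: 'dig fed bin dig bed log pot'
Total parts: 1

1


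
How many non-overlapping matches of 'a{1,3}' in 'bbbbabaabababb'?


Pattern 'a{1,3}' matches between 1 and 3 consecutive a's (greedy).
String: 'bbbbabaabababb'
Finding runs of a's and applying greedy matching:
  Run at pos 4: 'a' (length 1)
  Run at pos 6: 'aa' (length 2)
  Run at pos 9: 'a' (length 1)
  Run at pos 11: 'a' (length 1)
Matches: ['a', 'aa', 'a', 'a']
Count: 4

4


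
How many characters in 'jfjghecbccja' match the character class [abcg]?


Character class [abcg] matches any of: {a, b, c, g}
Scanning string 'jfjghecbccja' character by character:
  pos 0: 'j' -> no
  pos 1: 'f' -> no
  pos 2: 'j' -> no
  pos 3: 'g' -> MATCH
  pos 4: 'h' -> no
  pos 5: 'e' -> no
  pos 6: 'c' -> MATCH
  pos 7: 'b' -> MATCH
  pos 8: 'c' -> MATCH
  pos 9: 'c' -> MATCH
  pos 10: 'j' -> no
  pos 11: 'a' -> MATCH
Total matches: 6

6


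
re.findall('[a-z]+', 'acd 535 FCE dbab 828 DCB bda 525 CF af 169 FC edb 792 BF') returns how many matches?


Pattern '[a-z]+' finds one or more lowercase letters.
Text: 'acd 535 FCE dbab 828 DCB bda 525 CF af 169 FC edb 792 BF'
Scanning for matches:
  Match 1: 'acd'
  Match 2: 'dbab'
  Match 3: 'bda'
  Match 4: 'af'
  Match 5: 'edb'
Total matches: 5

5


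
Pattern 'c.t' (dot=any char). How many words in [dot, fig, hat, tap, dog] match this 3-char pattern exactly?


Pattern 'c.t' means: starts with 'c', any single char, ends with 't'.
Checking each word (must be exactly 3 chars):
  'dot' (len=3): no
  'fig' (len=3): no
  'hat' (len=3): no
  'tap' (len=3): no
  'dog' (len=3): no
Matching words: []
Total: 0

0


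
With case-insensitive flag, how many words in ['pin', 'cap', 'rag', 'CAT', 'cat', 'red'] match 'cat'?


Case-insensitive matching: compare each word's lowercase form to 'cat'.
  'pin' -> lower='pin' -> no
  'cap' -> lower='cap' -> no
  'rag' -> lower='rag' -> no
  'CAT' -> lower='cat' -> MATCH
  'cat' -> lower='cat' -> MATCH
  'red' -> lower='red' -> no
Matches: ['CAT', 'cat']
Count: 2

2


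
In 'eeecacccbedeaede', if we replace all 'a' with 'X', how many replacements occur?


re.sub('a', 'X', text) replaces every occurrence of 'a' with 'X'.
Text: 'eeecacccbedeaede'
Scanning for 'a':
  pos 4: 'a' -> replacement #1
  pos 12: 'a' -> replacement #2
Total replacements: 2

2


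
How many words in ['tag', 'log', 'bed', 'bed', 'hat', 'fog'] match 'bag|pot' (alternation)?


Alternation 'bag|pot' matches either 'bag' or 'pot'.
Checking each word:
  'tag' -> no
  'log' -> no
  'bed' -> no
  'bed' -> no
  'hat' -> no
  'fog' -> no
Matches: []
Count: 0

0


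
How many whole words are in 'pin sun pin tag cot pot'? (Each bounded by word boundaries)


Word boundaries (\b) mark the start/end of each word.
Text: 'pin sun pin tag cot pot'
Splitting by whitespace:
  Word 1: 'pin'
  Word 2: 'sun'
  Word 3: 'pin'
  Word 4: 'tag'
  Word 5: 'cot'
  Word 6: 'pot'
Total whole words: 6

6


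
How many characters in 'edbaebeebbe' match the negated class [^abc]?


Negated class [^abc] matches any char NOT in {a, b, c}
Scanning 'edbaebeebbe':
  pos 0: 'e' -> MATCH
  pos 1: 'd' -> MATCH
  pos 2: 'b' -> no (excluded)
  pos 3: 'a' -> no (excluded)
  pos 4: 'e' -> MATCH
  pos 5: 'b' -> no (excluded)
  pos 6: 'e' -> MATCH
  pos 7: 'e' -> MATCH
  pos 8: 'b' -> no (excluded)
  pos 9: 'b' -> no (excluded)
  pos 10: 'e' -> MATCH
Total matches: 6

6


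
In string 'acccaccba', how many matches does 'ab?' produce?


Pattern 'ab?' matches 'a' optionally followed by 'b'.
String: 'acccaccba'
Scanning left to right for 'a' then checking next char:
  Match 1: 'a' (a not followed by b)
  Match 2: 'a' (a not followed by b)
  Match 3: 'a' (a not followed by b)
Total matches: 3

3


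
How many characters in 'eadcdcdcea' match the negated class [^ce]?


Negated class [^ce] matches any char NOT in {c, e}
Scanning 'eadcdcdcea':
  pos 0: 'e' -> no (excluded)
  pos 1: 'a' -> MATCH
  pos 2: 'd' -> MATCH
  pos 3: 'c' -> no (excluded)
  pos 4: 'd' -> MATCH
  pos 5: 'c' -> no (excluded)
  pos 6: 'd' -> MATCH
  pos 7: 'c' -> no (excluded)
  pos 8: 'e' -> no (excluded)
  pos 9: 'a' -> MATCH
Total matches: 5

5


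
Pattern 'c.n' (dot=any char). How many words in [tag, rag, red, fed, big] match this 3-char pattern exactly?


Pattern 'c.n' means: starts with 'c', any single char, ends with 'n'.
Checking each word (must be exactly 3 chars):
  'tag' (len=3): no
  'rag' (len=3): no
  'red' (len=3): no
  'fed' (len=3): no
  'big' (len=3): no
Matching words: []
Total: 0

0


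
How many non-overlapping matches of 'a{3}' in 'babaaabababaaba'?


Pattern 'a{3}' matches exactly 3 consecutive a's (greedy, non-overlapping).
String: 'babaaabababaaba'
Scanning for runs of a's:
  Run at pos 1: 'a' (length 1) -> 0 match(es)
  Run at pos 3: 'aaa' (length 3) -> 1 match(es)
  Run at pos 7: 'a' (length 1) -> 0 match(es)
  Run at pos 9: 'a' (length 1) -> 0 match(es)
  Run at pos 11: 'aa' (length 2) -> 0 match(es)
  Run at pos 14: 'a' (length 1) -> 0 match(es)
Matches found: ['aaa']
Total: 1

1


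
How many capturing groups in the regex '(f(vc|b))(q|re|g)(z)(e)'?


To count capturing groups, count each '(' that starts a group.
Pattern: '(f(vc|b))(q|re|g)(z)(e)'
Walking through the pattern:
  Position 0: '(' -> group #1
  Position 2: '(' -> group #2
  Position 9: '(' -> group #3
  Position 17: '(' -> group #4
  Position 20: '(' -> group #5
Total capturing groups: 5

5


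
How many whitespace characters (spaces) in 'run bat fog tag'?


\s matches whitespace characters (spaces, tabs, etc.).
Text: 'run bat fog tag'
This text has 4 words separated by spaces.
Number of spaces = number of words - 1 = 4 - 1 = 3

3


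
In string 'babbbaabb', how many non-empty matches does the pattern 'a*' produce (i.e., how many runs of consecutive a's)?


Pattern 'a*' matches zero or more a's. We want non-empty runs of consecutive a's.
String: 'babbbaabb'
Walking through the string to find runs of a's:
  Run 1: positions 1-1 -> 'a'
  Run 2: positions 5-6 -> 'aa'
Non-empty runs found: ['a', 'aa']
Count: 2

2


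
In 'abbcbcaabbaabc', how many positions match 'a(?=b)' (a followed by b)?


Lookahead 'a(?=b)' matches 'a' only when followed by 'b'.
String: 'abbcbcaabbaabc'
Checking each position where char is 'a':
  pos 0: 'a' -> MATCH (next='b')
  pos 6: 'a' -> no (next='a')
  pos 7: 'a' -> MATCH (next='b')
  pos 10: 'a' -> no (next='a')
  pos 11: 'a' -> MATCH (next='b')
Matching positions: [0, 7, 11]
Count: 3

3


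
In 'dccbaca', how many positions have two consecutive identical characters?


Looking for consecutive identical characters in 'dccbaca':
  pos 0-1: 'd' vs 'c' -> different
  pos 1-2: 'c' vs 'c' -> MATCH ('cc')
  pos 2-3: 'c' vs 'b' -> different
  pos 3-4: 'b' vs 'a' -> different
  pos 4-5: 'a' vs 'c' -> different
  pos 5-6: 'c' vs 'a' -> different
Consecutive identical pairs: ['cc']
Count: 1

1


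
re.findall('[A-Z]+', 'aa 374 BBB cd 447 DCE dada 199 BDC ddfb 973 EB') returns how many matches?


Pattern '[A-Z]+' finds one or more uppercase letters.
Text: 'aa 374 BBB cd 447 DCE dada 199 BDC ddfb 973 EB'
Scanning for matches:
  Match 1: 'BBB'
  Match 2: 'DCE'
  Match 3: 'BDC'
  Match 4: 'EB'
Total matches: 4

4


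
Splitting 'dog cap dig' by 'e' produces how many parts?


Splitting by 'e' breaks the string at each occurrence of the separator.
Text: 'dog cap dig'
Parts after split:
  Part 1: 'dog cap dig'
Total parts: 1

1


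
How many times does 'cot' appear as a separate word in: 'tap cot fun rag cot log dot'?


Scanning each word for exact match 'cot':
  Word 1: 'tap' -> no
  Word 2: 'cot' -> MATCH
  Word 3: 'fun' -> no
  Word 4: 'rag' -> no
  Word 5: 'cot' -> MATCH
  Word 6: 'log' -> no
  Word 7: 'dot' -> no
Total matches: 2

2


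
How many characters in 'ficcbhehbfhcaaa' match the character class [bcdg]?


Character class [bcdg] matches any of: {b, c, d, g}
Scanning string 'ficcbhehbfhcaaa' character by character:
  pos 0: 'f' -> no
  pos 1: 'i' -> no
  pos 2: 'c' -> MATCH
  pos 3: 'c' -> MATCH
  pos 4: 'b' -> MATCH
  pos 5: 'h' -> no
  pos 6: 'e' -> no
  pos 7: 'h' -> no
  pos 8: 'b' -> MATCH
  pos 9: 'f' -> no
  pos 10: 'h' -> no
  pos 11: 'c' -> MATCH
  pos 12: 'a' -> no
  pos 13: 'a' -> no
  pos 14: 'a' -> no
Total matches: 5

5


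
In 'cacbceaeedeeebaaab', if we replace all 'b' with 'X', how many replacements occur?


re.sub('b', 'X', text) replaces every occurrence of 'b' with 'X'.
Text: 'cacbceaeedeeebaaab'
Scanning for 'b':
  pos 3: 'b' -> replacement #1
  pos 13: 'b' -> replacement #2
  pos 17: 'b' -> replacement #3
Total replacements: 3

3


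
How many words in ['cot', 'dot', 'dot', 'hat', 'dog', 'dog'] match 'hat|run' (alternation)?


Alternation 'hat|run' matches either 'hat' or 'run'.
Checking each word:
  'cot' -> no
  'dot' -> no
  'dot' -> no
  'hat' -> MATCH
  'dog' -> no
  'dog' -> no
Matches: ['hat']
Count: 1

1


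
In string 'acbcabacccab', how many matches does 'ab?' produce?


Pattern 'ab?' matches 'a' optionally followed by 'b'.
String: 'acbcabacccab'
Scanning left to right for 'a' then checking next char:
  Match 1: 'a' (a not followed by b)
  Match 2: 'ab' (a followed by b)
  Match 3: 'a' (a not followed by b)
  Match 4: 'ab' (a followed by b)
Total matches: 4

4


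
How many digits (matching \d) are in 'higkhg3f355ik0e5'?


\d matches any digit 0-9.
Scanning 'higkhg3f355ik0e5':
  pos 6: '3' -> DIGIT
  pos 8: '3' -> DIGIT
  pos 9: '5' -> DIGIT
  pos 10: '5' -> DIGIT
  pos 13: '0' -> DIGIT
  pos 15: '5' -> DIGIT
Digits found: ['3', '3', '5', '5', '0', '5']
Total: 6

6


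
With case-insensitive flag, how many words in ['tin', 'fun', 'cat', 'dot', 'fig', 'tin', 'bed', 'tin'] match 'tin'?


Case-insensitive matching: compare each word's lowercase form to 'tin'.
  'tin' -> lower='tin' -> MATCH
  'fun' -> lower='fun' -> no
  'cat' -> lower='cat' -> no
  'dot' -> lower='dot' -> no
  'fig' -> lower='fig' -> no
  'tin' -> lower='tin' -> MATCH
  'bed' -> lower='bed' -> no
  'tin' -> lower='tin' -> MATCH
Matches: ['tin', 'tin', 'tin']
Count: 3

3


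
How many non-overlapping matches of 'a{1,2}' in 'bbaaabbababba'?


Pattern 'a{1,2}' matches between 1 and 2 consecutive a's (greedy).
String: 'bbaaabbababba'
Finding runs of a's and applying greedy matching:
  Run at pos 2: 'aaa' (length 3)
  Run at pos 7: 'a' (length 1)
  Run at pos 9: 'a' (length 1)
  Run at pos 12: 'a' (length 1)
Matches: ['aa', 'a', 'a', 'a', 'a']
Count: 5

5


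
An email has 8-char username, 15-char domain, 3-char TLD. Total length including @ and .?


An email address has format: username@domain.tld
Username length: 8
'@' character: 1
Domain length: 15
'.' character: 1
TLD length: 3
Total = 8 + 1 + 15 + 1 + 3 = 28

28


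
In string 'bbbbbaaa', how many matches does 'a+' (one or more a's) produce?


Pattern 'a+' matches one or more consecutive a's.
String: 'bbbbbaaa'
Scanning for runs of a:
  Match 1: 'aaa' (length 3)
Total matches: 1

1


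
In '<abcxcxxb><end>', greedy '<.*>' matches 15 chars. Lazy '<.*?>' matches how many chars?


Greedy '<.*>' tries to match as MUCH as possible.
Lazy '<.*?>' tries to match as LITTLE as possible.

String: '<abcxcxxb><end>'
Greedy '<.*>' starts at first '<' and extends to the LAST '>': '<abcxcxxb><end>' (15 chars)
Lazy '<.*?>' starts at first '<' and stops at the FIRST '>': '<abcxcxxb>' (10 chars)

10


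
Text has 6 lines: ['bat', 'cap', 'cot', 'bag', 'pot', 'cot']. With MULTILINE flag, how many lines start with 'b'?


With MULTILINE flag, ^ matches the start of each line.
Lines: ['bat', 'cap', 'cot', 'bag', 'pot', 'cot']
Checking which lines start with 'b':
  Line 1: 'bat' -> MATCH
  Line 2: 'cap' -> no
  Line 3: 'cot' -> no
  Line 4: 'bag' -> MATCH
  Line 5: 'pot' -> no
  Line 6: 'cot' -> no
Matching lines: ['bat', 'bag']
Count: 2

2


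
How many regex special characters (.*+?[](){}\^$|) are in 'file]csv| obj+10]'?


Regex special characters are: . * + ? [ ] ( ) { } \ ^ $ |
Scanning 'file]csv| obj+10]':
  pos 4: ']' -> SPECIAL
  pos 8: '|' -> SPECIAL
  pos 13: '+' -> SPECIAL
  pos 16: ']' -> SPECIAL
Special chars found: [']', '|', '+', ']']
Total: 4

4


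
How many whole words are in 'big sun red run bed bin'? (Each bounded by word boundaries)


Word boundaries (\b) mark the start/end of each word.
Text: 'big sun red run bed bin'
Splitting by whitespace:
  Word 1: 'big'
  Word 2: 'sun'
  Word 3: 'red'
  Word 4: 'run'
  Word 5: 'bed'
  Word 6: 'bin'
Total whole words: 6

6


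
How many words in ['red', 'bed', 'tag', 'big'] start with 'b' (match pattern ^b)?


Pattern ^b anchors to start of word. Check which words begin with 'b':
  'red' -> no
  'bed' -> MATCH (starts with 'b')
  'tag' -> no
  'big' -> MATCH (starts with 'b')
Matching words: ['bed', 'big']
Count: 2

2


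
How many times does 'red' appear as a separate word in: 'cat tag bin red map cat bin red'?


Scanning each word for exact match 'red':
  Word 1: 'cat' -> no
  Word 2: 'tag' -> no
  Word 3: 'bin' -> no
  Word 4: 'red' -> MATCH
  Word 5: 'map' -> no
  Word 6: 'cat' -> no
  Word 7: 'bin' -> no
  Word 8: 'red' -> MATCH
Total matches: 2

2


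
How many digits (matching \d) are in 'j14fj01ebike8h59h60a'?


\d matches any digit 0-9.
Scanning 'j14fj01ebike8h59h60a':
  pos 1: '1' -> DIGIT
  pos 2: '4' -> DIGIT
  pos 5: '0' -> DIGIT
  pos 6: '1' -> DIGIT
  pos 12: '8' -> DIGIT
  pos 14: '5' -> DIGIT
  pos 15: '9' -> DIGIT
  pos 17: '6' -> DIGIT
  pos 18: '0' -> DIGIT
Digits found: ['1', '4', '0', '1', '8', '5', '9', '6', '0']
Total: 9

9


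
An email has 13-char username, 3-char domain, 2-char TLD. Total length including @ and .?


An email address has format: username@domain.tld
Username length: 13
'@' character: 1
Domain length: 3
'.' character: 1
TLD length: 2
Total = 13 + 1 + 3 + 1 + 2 = 20

20


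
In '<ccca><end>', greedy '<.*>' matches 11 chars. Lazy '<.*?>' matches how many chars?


Greedy '<.*>' tries to match as MUCH as possible.
Lazy '<.*?>' tries to match as LITTLE as possible.

String: '<ccca><end>'
Greedy '<.*>' starts at first '<' and extends to the LAST '>': '<ccca><end>' (11 chars)
Lazy '<.*?>' starts at first '<' and stops at the FIRST '>': '<ccca>' (6 chars)

6


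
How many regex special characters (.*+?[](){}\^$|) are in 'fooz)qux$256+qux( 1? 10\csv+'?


Regex special characters are: . * + ? [ ] ( ) { } \ ^ $ |
Scanning 'fooz)qux$256+qux( 1? 10\csv+':
  pos 4: ')' -> SPECIAL
  pos 8: '$' -> SPECIAL
  pos 12: '+' -> SPECIAL
  pos 16: '(' -> SPECIAL
  pos 19: '?' -> SPECIAL
  pos 23: '\' -> SPECIAL
  pos 27: '+' -> SPECIAL
Special chars found: [')', '$', '+', '(', '?', '\\', '+']
Total: 7

7


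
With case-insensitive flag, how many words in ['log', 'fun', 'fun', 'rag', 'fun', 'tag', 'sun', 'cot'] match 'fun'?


Case-insensitive matching: compare each word's lowercase form to 'fun'.
  'log' -> lower='log' -> no
  'fun' -> lower='fun' -> MATCH
  'fun' -> lower='fun' -> MATCH
  'rag' -> lower='rag' -> no
  'fun' -> lower='fun' -> MATCH
  'tag' -> lower='tag' -> no
  'sun' -> lower='sun' -> no
  'cot' -> lower='cot' -> no
Matches: ['fun', 'fun', 'fun']
Count: 3

3


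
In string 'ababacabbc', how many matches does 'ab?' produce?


Pattern 'ab?' matches 'a' optionally followed by 'b'.
String: 'ababacabbc'
Scanning left to right for 'a' then checking next char:
  Match 1: 'ab' (a followed by b)
  Match 2: 'ab' (a followed by b)
  Match 3: 'a' (a not followed by b)
  Match 4: 'ab' (a followed by b)
Total matches: 4

4


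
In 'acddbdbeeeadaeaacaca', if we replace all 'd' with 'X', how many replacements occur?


re.sub('d', 'X', text) replaces every occurrence of 'd' with 'X'.
Text: 'acddbdbeeeadaeaacaca'
Scanning for 'd':
  pos 2: 'd' -> replacement #1
  pos 3: 'd' -> replacement #2
  pos 5: 'd' -> replacement #3
  pos 11: 'd' -> replacement #4
Total replacements: 4

4


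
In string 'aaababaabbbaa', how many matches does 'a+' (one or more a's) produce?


Pattern 'a+' matches one or more consecutive a's.
String: 'aaababaabbbaa'
Scanning for runs of a:
  Match 1: 'aaa' (length 3)
  Match 2: 'a' (length 1)
  Match 3: 'aa' (length 2)
  Match 4: 'aa' (length 2)
Total matches: 4

4


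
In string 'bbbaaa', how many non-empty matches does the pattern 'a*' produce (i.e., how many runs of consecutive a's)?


Pattern 'a*' matches zero or more a's. We want non-empty runs of consecutive a's.
String: 'bbbaaa'
Walking through the string to find runs of a's:
  Run 1: positions 3-5 -> 'aaa'
Non-empty runs found: ['aaa']
Count: 1

1


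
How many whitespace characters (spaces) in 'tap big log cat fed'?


\s matches whitespace characters (spaces, tabs, etc.).
Text: 'tap big log cat fed'
This text has 5 words separated by spaces.
Number of spaces = number of words - 1 = 5 - 1 = 4

4


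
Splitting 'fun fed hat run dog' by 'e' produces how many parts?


Splitting by 'e' breaks the string at each occurrence of the separator.
Text: 'fun fed hat run dog'
Parts after split:
  Part 1: 'fun f'
  Part 2: 'd hat run dog'
Total parts: 2

2


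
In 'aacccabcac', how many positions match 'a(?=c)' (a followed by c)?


Lookahead 'a(?=c)' matches 'a' only when followed by 'c'.
String: 'aacccabcac'
Checking each position where char is 'a':
  pos 0: 'a' -> no (next='a')
  pos 1: 'a' -> MATCH (next='c')
  pos 5: 'a' -> no (next='b')
  pos 8: 'a' -> MATCH (next='c')
Matching positions: [1, 8]
Count: 2

2


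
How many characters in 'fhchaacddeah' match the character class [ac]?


Character class [ac] matches any of: {a, c}
Scanning string 'fhchaacddeah' character by character:
  pos 0: 'f' -> no
  pos 1: 'h' -> no
  pos 2: 'c' -> MATCH
  pos 3: 'h' -> no
  pos 4: 'a' -> MATCH
  pos 5: 'a' -> MATCH
  pos 6: 'c' -> MATCH
  pos 7: 'd' -> no
  pos 8: 'd' -> no
  pos 9: 'e' -> no
  pos 10: 'a' -> MATCH
  pos 11: 'h' -> no
Total matches: 5

5


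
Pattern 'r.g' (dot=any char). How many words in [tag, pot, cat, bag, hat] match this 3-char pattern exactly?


Pattern 'r.g' means: starts with 'r', any single char, ends with 'g'.
Checking each word (must be exactly 3 chars):
  'tag' (len=3): no
  'pot' (len=3): no
  'cat' (len=3): no
  'bag' (len=3): no
  'hat' (len=3): no
Matching words: []
Total: 0

0


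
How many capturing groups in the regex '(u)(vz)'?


To count capturing groups, count each '(' that starts a group.
Pattern: '(u)(vz)'
Walking through the pattern:
  Position 0: '(' -> group #1
  Position 3: '(' -> group #2
Total capturing groups: 2

2


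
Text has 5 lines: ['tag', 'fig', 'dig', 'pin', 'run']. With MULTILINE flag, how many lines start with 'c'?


With MULTILINE flag, ^ matches the start of each line.
Lines: ['tag', 'fig', 'dig', 'pin', 'run']
Checking which lines start with 'c':
  Line 1: 'tag' -> no
  Line 2: 'fig' -> no
  Line 3: 'dig' -> no
  Line 4: 'pin' -> no
  Line 5: 'run' -> no
Matching lines: []
Count: 0

0


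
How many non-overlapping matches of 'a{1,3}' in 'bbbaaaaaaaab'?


Pattern 'a{1,3}' matches between 1 and 3 consecutive a's (greedy).
String: 'bbbaaaaaaaab'
Finding runs of a's and applying greedy matching:
  Run at pos 3: 'aaaaaaaa' (length 8)
Matches: ['aaa', 'aaa', 'aa']
Count: 3

3


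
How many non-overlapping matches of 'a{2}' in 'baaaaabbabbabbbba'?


Pattern 'a{2}' matches exactly 2 consecutive a's (greedy, non-overlapping).
String: 'baaaaabbabbabbbba'
Scanning for runs of a's:
  Run at pos 1: 'aaaaa' (length 5) -> 2 match(es)
  Run at pos 8: 'a' (length 1) -> 0 match(es)
  Run at pos 11: 'a' (length 1) -> 0 match(es)
  Run at pos 16: 'a' (length 1) -> 0 match(es)
Matches found: ['aa', 'aa']
Total: 2

2


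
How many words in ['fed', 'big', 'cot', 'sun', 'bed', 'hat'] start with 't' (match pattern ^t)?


Pattern ^t anchors to start of word. Check which words begin with 't':
  'fed' -> no
  'big' -> no
  'cot' -> no
  'sun' -> no
  'bed' -> no
  'hat' -> no
Matching words: []
Count: 0

0


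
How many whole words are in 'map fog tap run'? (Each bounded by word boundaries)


Word boundaries (\b) mark the start/end of each word.
Text: 'map fog tap run'
Splitting by whitespace:
  Word 1: 'map'
  Word 2: 'fog'
  Word 3: 'tap'
  Word 4: 'run'
Total whole words: 4

4


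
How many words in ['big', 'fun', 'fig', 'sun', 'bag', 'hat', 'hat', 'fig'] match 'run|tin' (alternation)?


Alternation 'run|tin' matches either 'run' or 'tin'.
Checking each word:
  'big' -> no
  'fun' -> no
  'fig' -> no
  'sun' -> no
  'bag' -> no
  'hat' -> no
  'hat' -> no
  'fig' -> no
Matches: []
Count: 0

0


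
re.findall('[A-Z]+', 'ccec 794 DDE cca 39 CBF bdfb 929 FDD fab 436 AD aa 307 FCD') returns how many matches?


Pattern '[A-Z]+' finds one or more uppercase letters.
Text: 'ccec 794 DDE cca 39 CBF bdfb 929 FDD fab 436 AD aa 307 FCD'
Scanning for matches:
  Match 1: 'DDE'
  Match 2: 'CBF'
  Match 3: 'FDD'
  Match 4: 'AD'
  Match 5: 'FCD'
Total matches: 5

5


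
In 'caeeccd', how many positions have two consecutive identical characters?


Looking for consecutive identical characters in 'caeeccd':
  pos 0-1: 'c' vs 'a' -> different
  pos 1-2: 'a' vs 'e' -> different
  pos 2-3: 'e' vs 'e' -> MATCH ('ee')
  pos 3-4: 'e' vs 'c' -> different
  pos 4-5: 'c' vs 'c' -> MATCH ('cc')
  pos 5-6: 'c' vs 'd' -> different
Consecutive identical pairs: ['ee', 'cc']
Count: 2

2


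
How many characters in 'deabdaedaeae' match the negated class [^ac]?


Negated class [^ac] matches any char NOT in {a, c}
Scanning 'deabdaedaeae':
  pos 0: 'd' -> MATCH
  pos 1: 'e' -> MATCH
  pos 2: 'a' -> no (excluded)
  pos 3: 'b' -> MATCH
  pos 4: 'd' -> MATCH
  pos 5: 'a' -> no (excluded)
  pos 6: 'e' -> MATCH
  pos 7: 'd' -> MATCH
  pos 8: 'a' -> no (excluded)
  pos 9: 'e' -> MATCH
  pos 10: 'a' -> no (excluded)
  pos 11: 'e' -> MATCH
Total matches: 8

8


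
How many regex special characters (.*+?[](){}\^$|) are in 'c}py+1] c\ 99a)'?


Regex special characters are: . * + ? [ ] ( ) { } \ ^ $ |
Scanning 'c}py+1] c\ 99a)':
  pos 1: '}' -> SPECIAL
  pos 4: '+' -> SPECIAL
  pos 6: ']' -> SPECIAL
  pos 9: '\' -> SPECIAL
  pos 14: ')' -> SPECIAL
Special chars found: ['}', '+', ']', '\\', ')']
Total: 5

5


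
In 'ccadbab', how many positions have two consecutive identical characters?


Looking for consecutive identical characters in 'ccadbab':
  pos 0-1: 'c' vs 'c' -> MATCH ('cc')
  pos 1-2: 'c' vs 'a' -> different
  pos 2-3: 'a' vs 'd' -> different
  pos 3-4: 'd' vs 'b' -> different
  pos 4-5: 'b' vs 'a' -> different
  pos 5-6: 'a' vs 'b' -> different
Consecutive identical pairs: ['cc']
Count: 1

1


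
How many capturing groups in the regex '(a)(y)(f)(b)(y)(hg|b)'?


To count capturing groups, count each '(' that starts a group.
Pattern: '(a)(y)(f)(b)(y)(hg|b)'
Walking through the pattern:
  Position 0: '(' -> group #1
  Position 3: '(' -> group #2
  Position 6: '(' -> group #3
  Position 9: '(' -> group #4
  Position 12: '(' -> group #5
  Position 15: '(' -> group #6
Total capturing groups: 6

6


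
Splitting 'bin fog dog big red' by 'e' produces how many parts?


Splitting by 'e' breaks the string at each occurrence of the separator.
Text: 'bin fog dog big red'
Parts after split:
  Part 1: 'bin fog dog big r'
  Part 2: 'd'
Total parts: 2

2


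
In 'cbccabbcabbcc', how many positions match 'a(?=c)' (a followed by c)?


Lookahead 'a(?=c)' matches 'a' only when followed by 'c'.
String: 'cbccabbcabbcc'
Checking each position where char is 'a':
  pos 4: 'a' -> no (next='b')
  pos 8: 'a' -> no (next='b')
Matching positions: []
Count: 0

0


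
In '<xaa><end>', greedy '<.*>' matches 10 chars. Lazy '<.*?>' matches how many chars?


Greedy '<.*>' tries to match as MUCH as possible.
Lazy '<.*?>' tries to match as LITTLE as possible.

String: '<xaa><end>'
Greedy '<.*>' starts at first '<' and extends to the LAST '>': '<xaa><end>' (10 chars)
Lazy '<.*?>' starts at first '<' and stops at the FIRST '>': '<xaa>' (5 chars)

5


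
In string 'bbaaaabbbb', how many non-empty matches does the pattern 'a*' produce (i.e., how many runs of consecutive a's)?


Pattern 'a*' matches zero or more a's. We want non-empty runs of consecutive a's.
String: 'bbaaaabbbb'
Walking through the string to find runs of a's:
  Run 1: positions 2-5 -> 'aaaa'
Non-empty runs found: ['aaaa']
Count: 1

1


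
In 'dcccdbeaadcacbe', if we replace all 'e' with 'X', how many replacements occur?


re.sub('e', 'X', text) replaces every occurrence of 'e' with 'X'.
Text: 'dcccdbeaadcacbe'
Scanning for 'e':
  pos 6: 'e' -> replacement #1
  pos 14: 'e' -> replacement #2
Total replacements: 2

2


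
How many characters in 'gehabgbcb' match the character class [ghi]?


Character class [ghi] matches any of: {g, h, i}
Scanning string 'gehabgbcb' character by character:
  pos 0: 'g' -> MATCH
  pos 1: 'e' -> no
  pos 2: 'h' -> MATCH
  pos 3: 'a' -> no
  pos 4: 'b' -> no
  pos 5: 'g' -> MATCH
  pos 6: 'b' -> no
  pos 7: 'c' -> no
  pos 8: 'b' -> no
Total matches: 3

3


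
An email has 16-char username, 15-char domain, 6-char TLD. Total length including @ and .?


An email address has format: username@domain.tld
Username length: 16
'@' character: 1
Domain length: 15
'.' character: 1
TLD length: 6
Total = 16 + 1 + 15 + 1 + 6 = 39

39


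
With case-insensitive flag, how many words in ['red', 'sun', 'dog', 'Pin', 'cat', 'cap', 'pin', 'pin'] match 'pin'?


Case-insensitive matching: compare each word's lowercase form to 'pin'.
  'red' -> lower='red' -> no
  'sun' -> lower='sun' -> no
  'dog' -> lower='dog' -> no
  'Pin' -> lower='pin' -> MATCH
  'cat' -> lower='cat' -> no
  'cap' -> lower='cap' -> no
  'pin' -> lower='pin' -> MATCH
  'pin' -> lower='pin' -> MATCH
Matches: ['Pin', 'pin', 'pin']
Count: 3

3


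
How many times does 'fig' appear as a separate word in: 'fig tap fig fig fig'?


Scanning each word for exact match 'fig':
  Word 1: 'fig' -> MATCH
  Word 2: 'tap' -> no
  Word 3: 'fig' -> MATCH
  Word 4: 'fig' -> MATCH
  Word 5: 'fig' -> MATCH
Total matches: 4

4


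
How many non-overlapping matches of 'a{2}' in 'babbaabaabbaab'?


Pattern 'a{2}' matches exactly 2 consecutive a's (greedy, non-overlapping).
String: 'babbaabaabbaab'
Scanning for runs of a's:
  Run at pos 1: 'a' (length 1) -> 0 match(es)
  Run at pos 4: 'aa' (length 2) -> 1 match(es)
  Run at pos 7: 'aa' (length 2) -> 1 match(es)
  Run at pos 11: 'aa' (length 2) -> 1 match(es)
Matches found: ['aa', 'aa', 'aa']
Total: 3

3


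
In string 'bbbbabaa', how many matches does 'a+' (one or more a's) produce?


Pattern 'a+' matches one or more consecutive a's.
String: 'bbbbabaa'
Scanning for runs of a:
  Match 1: 'a' (length 1)
  Match 2: 'aa' (length 2)
Total matches: 2

2


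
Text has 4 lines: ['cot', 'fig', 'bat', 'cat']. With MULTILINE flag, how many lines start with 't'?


With MULTILINE flag, ^ matches the start of each line.
Lines: ['cot', 'fig', 'bat', 'cat']
Checking which lines start with 't':
  Line 1: 'cot' -> no
  Line 2: 'fig' -> no
  Line 3: 'bat' -> no
  Line 4: 'cat' -> no
Matching lines: []
Count: 0

0


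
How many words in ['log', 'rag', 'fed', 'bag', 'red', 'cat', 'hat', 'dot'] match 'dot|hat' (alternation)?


Alternation 'dot|hat' matches either 'dot' or 'hat'.
Checking each word:
  'log' -> no
  'rag' -> no
  'fed' -> no
  'bag' -> no
  'red' -> no
  'cat' -> no
  'hat' -> MATCH
  'dot' -> MATCH
Matches: ['hat', 'dot']
Count: 2

2


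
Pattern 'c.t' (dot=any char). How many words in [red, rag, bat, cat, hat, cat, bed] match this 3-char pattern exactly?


Pattern 'c.t' means: starts with 'c', any single char, ends with 't'.
Checking each word (must be exactly 3 chars):
  'red' (len=3): no
  'rag' (len=3): no
  'bat' (len=3): no
  'cat' (len=3): MATCH
  'hat' (len=3): no
  'cat' (len=3): MATCH
  'bed' (len=3): no
Matching words: ['cat', 'cat']
Total: 2

2


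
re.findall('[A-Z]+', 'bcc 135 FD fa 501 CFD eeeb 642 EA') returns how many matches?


Pattern '[A-Z]+' finds one or more uppercase letters.
Text: 'bcc 135 FD fa 501 CFD eeeb 642 EA'
Scanning for matches:
  Match 1: 'FD'
  Match 2: 'CFD'
  Match 3: 'EA'
Total matches: 3

3


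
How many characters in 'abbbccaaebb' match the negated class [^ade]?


Negated class [^ade] matches any char NOT in {a, d, e}
Scanning 'abbbccaaebb':
  pos 0: 'a' -> no (excluded)
  pos 1: 'b' -> MATCH
  pos 2: 'b' -> MATCH
  pos 3: 'b' -> MATCH
  pos 4: 'c' -> MATCH
  pos 5: 'c' -> MATCH
  pos 6: 'a' -> no (excluded)
  pos 7: 'a' -> no (excluded)
  pos 8: 'e' -> no (excluded)
  pos 9: 'b' -> MATCH
  pos 10: 'b' -> MATCH
Total matches: 7

7


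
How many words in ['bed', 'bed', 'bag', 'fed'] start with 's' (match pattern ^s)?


Pattern ^s anchors to start of word. Check which words begin with 's':
  'bed' -> no
  'bed' -> no
  'bag' -> no
  'fed' -> no
Matching words: []
Count: 0

0


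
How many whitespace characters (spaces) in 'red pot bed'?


\s matches whitespace characters (spaces, tabs, etc.).
Text: 'red pot bed'
This text has 3 words separated by spaces.
Number of spaces = number of words - 1 = 3 - 1 = 2

2


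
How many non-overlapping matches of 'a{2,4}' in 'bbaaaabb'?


Pattern 'a{2,4}' matches between 2 and 4 consecutive a's (greedy).
String: 'bbaaaabb'
Finding runs of a's and applying greedy matching:
  Run at pos 2: 'aaaa' (length 4)
Matches: ['aaaa']
Count: 1

1


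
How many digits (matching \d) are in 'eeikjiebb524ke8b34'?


\d matches any digit 0-9.
Scanning 'eeikjiebb524ke8b34':
  pos 9: '5' -> DIGIT
  pos 10: '2' -> DIGIT
  pos 11: '4' -> DIGIT
  pos 14: '8' -> DIGIT
  pos 16: '3' -> DIGIT
  pos 17: '4' -> DIGIT
Digits found: ['5', '2', '4', '8', '3', '4']
Total: 6

6


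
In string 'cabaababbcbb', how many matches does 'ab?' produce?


Pattern 'ab?' matches 'a' optionally followed by 'b'.
String: 'cabaababbcbb'
Scanning left to right for 'a' then checking next char:
  Match 1: 'ab' (a followed by b)
  Match 2: 'a' (a not followed by b)
  Match 3: 'ab' (a followed by b)
  Match 4: 'ab' (a followed by b)
Total matches: 4

4
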